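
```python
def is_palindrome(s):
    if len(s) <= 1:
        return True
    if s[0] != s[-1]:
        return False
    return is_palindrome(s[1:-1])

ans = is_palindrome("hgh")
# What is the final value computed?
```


is_palindrome("hgh")
"hgh": s[0]='h' == s[-1]='h' -> is_palindrome("g")
"g": len <= 1 -> True
= True


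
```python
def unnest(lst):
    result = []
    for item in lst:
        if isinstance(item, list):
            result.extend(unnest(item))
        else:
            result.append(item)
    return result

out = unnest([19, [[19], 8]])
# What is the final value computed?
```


unnest([19, [[19], 8]])
Processing each element:
  19 is not a list -> append 19
  [[19], 8] is a list -> unnest recursively -> [19, 8]
= [19, 19, 8]


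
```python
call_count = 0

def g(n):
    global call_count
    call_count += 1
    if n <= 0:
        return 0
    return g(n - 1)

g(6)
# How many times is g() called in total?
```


g(6) calls g(5) calls ... calls g(0)
Total calls: 6 + 1 (for base case) = 7


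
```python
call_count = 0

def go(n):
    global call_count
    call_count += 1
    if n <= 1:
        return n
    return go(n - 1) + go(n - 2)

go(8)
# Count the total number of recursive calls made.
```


go(8) calls go(7) and go(6); each non-base call branches into two more.
Let C(k) = total number of calls made by go(k), including the call to go(k) itself.
Base cases: C(0) = 1, C(1) = 1
Recurrence: C(k) = 1 + C(k-1) + C(k-2)
  C(2) = 1 + C(1) + C(0) = 1 + 1 + 1 = 3
  C(3) = 1 + C(2) + C(1) = 1 + 3 + 1 = 5
  C(4) = 1 + C(3) + C(2) = 1 + 5 + 3 = 9
  C(5) = 1 + C(4) + C(3) = 1 + 9 + 5 = 15
  C(6) = 1 + C(5) + C(4) = 1 + 15 + 9 = 25
  C(7) = 1 + C(6) + C(5) = 1 + 25 + 15 = 41
  C(8) = 1 + C(7) + C(6) = 1 + 41 + 25 = 67
Total calls = C(8) = 67


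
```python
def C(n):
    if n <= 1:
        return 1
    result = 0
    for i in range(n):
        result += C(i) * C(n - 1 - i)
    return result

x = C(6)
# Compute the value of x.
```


C(6)
= sum of C(i) * C(6-1-i) for i in 0..5
First compute sub-values bottom-up:
  C(0) = 1, C(1) = 1
  C(2) = 1*1 + 1*1 = 2
  C(3) = 1*2 + 1*1 + 2*1 = 5
  C(4) = 1*5 + 1*2 + 2*1 + 5*1 = 14
  C(5) = 1*14 + 1*5 + 2*2 + 5*1 + 14*1 = 42
Now C(6):
  C(0)*C(5) = 1*42 = 42
  C(1)*C(4) = 1*14 = 14
  C(2)*C(3) = 2*5 = 10
  C(3)*C(2) = 5*2 = 10
  C(4)*C(1) = 14*1 = 14
  C(5)*C(0) = 42*1 = 42
= 42 + 14 + 10 + 10 + 14 + 42
= 132


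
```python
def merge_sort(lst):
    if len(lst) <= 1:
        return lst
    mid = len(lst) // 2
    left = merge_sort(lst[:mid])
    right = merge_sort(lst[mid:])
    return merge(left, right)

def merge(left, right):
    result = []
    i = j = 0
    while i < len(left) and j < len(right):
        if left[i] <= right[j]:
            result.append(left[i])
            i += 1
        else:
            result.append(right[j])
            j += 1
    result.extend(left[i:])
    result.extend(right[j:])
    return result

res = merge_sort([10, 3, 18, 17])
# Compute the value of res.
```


merge_sort([10, 3, 18, 17])
Split into [10, 3] and [18, 17]
Left sorted: [3, 10]
Right sorted: [17, 18]
Merge [3, 10] and [17, 18]
= [3, 10, 17, 18]


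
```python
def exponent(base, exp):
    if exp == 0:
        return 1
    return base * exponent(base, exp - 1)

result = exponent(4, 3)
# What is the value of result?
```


exponent(4, 3)
= 4 * exponent(4, 2)
= 4 * 4 * exponent(4, 1)
= 4 * 4 * 4 * exponent(4, 0)
= 4 * 4 * 4 * 1
= 64


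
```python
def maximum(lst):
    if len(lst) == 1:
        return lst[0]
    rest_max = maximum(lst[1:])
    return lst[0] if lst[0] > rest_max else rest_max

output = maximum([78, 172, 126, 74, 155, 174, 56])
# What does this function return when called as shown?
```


maximum([78, 172, 126, 74, 155, 174, 56])
= compare 78 with maximum([172, 126, 74, 155, 174, 56])
= compare 172 with maximum([126, 74, 155, 174, 56])
= compare 126 with maximum([74, 155, 174, 56])
= compare 74 with maximum([155, 174, 56])
= compare 155 with maximum([174, 56])
= compare 174 with maximum([56])
Base: maximum([56]) = 56
compare 174 with 56: max = 174
compare 155 with 174: max = 174
compare 74 with 174: max = 174
compare 126 with 174: max = 174
compare 172 with 174: max = 174
compare 78 with 174: max = 174
= 174


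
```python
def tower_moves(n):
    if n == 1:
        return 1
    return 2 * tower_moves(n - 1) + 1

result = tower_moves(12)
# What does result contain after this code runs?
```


tower_moves(12)
= 2 * tower_moves(11) + 1
= 2 * (2 * tower_moves(10) + 1) + 1
= 2 * (2 * (2 * tower_moves(9) + 1) + 1) + 1
= 2 * (2 * (2 * (2 * tower_moves(8) + 1) + 1) + 1) + 1
= 2 * (2 * (2 * (2 * (2 * tower_moves(7) + 1) + 1) + 1) + 1) + 1
= 2 * (2 * (2 * (2 * (2 * (2 * tower_moves(6) + 1) + 1) + 1) + 1) + 1) + 1
= 2 * (2 * (2 * (2 * (2 * (2 * (2 * tower_moves(5) + 1) + 1) + 1) + 1) + 1) + 1) + 1
= 2 * (2 * (2 * (2 * (2 * (2 * (2 * (2 * tower_moves(4) + 1) + 1) + 1) + 1) + 1) + 1) + 1) + 1
= 2 * (2 * (2 * (2 * (2 * (2 * (2 * (2 * (2 * tower_moves(3) + 1) + 1) + 1) + 1) + 1) + 1) + 1) + 1) + 1
= 2 * (2 * (2 * (2 * (2 * (2 * (2 * (2 * (2 * (2 * tower_moves(2) + 1) + 1) + 1) + 1) + 1) + 1) + 1) + 1) + 1) + 1
= 2 * (2 * (2 * (2 * (2 * (2 * (2 * (2 * (2 * (2 * (2 * tower_moves(1) + 1) + 1) + 1) + 1) + 1) + 1) + 1) + 1) + 1) + 1) + 1
Now compute bottom-up:
tower_moves(1) = 1
tower_moves(2) = 2 * 1 + 1 = 3
tower_moves(3) = 2 * 3 + 1 = 7
tower_moves(4) = 2 * 7 + 1 = 15
tower_moves(5) = 2 * 15 + 1 = 31
tower_moves(6) = 2 * 31 + 1 = 63
tower_moves(7) = 2 * 63 + 1 = 127
tower_moves(8) = 2 * 127 + 1 = 255
tower_moves(9) = 2 * 255 + 1 = 511
tower_moves(10) = 2 * 511 + 1 = 1023
tower_moves(11) = 2 * 1023 + 1 = 2047
tower_moves(12) = 2 * 2047 + 1 = 4095
= 4095


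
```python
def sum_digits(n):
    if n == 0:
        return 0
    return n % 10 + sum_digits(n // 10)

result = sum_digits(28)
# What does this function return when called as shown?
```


sum_digits(28)
= 8 + sum_digits(2)
= 8 + 2 + sum_digits(0)
= 8 + 2 + 0
= 10


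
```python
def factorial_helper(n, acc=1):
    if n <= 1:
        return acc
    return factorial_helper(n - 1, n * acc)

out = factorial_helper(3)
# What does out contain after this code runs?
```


factorial_helper(3, 1)
= factorial_helper(2, 3 * 1) = factorial_helper(2, 3)
= factorial_helper(1, 2 * 3) = factorial_helper(1, 6)
n <= 1, return acc = 6


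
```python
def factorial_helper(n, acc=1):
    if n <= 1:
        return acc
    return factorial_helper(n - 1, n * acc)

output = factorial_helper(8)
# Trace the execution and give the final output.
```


factorial_helper(8, 1)
= factorial_helper(7, 8 * 1) = factorial_helper(7, 8)
= factorial_helper(6, 7 * 8) = factorial_helper(6, 56)
= factorial_helper(5, 6 * 56) = factorial_helper(5, 336)
= factorial_helper(4, 5 * 336) = factorial_helper(4, 1680)
= factorial_helper(3, 4 * 1680) = factorial_helper(3, 6720)
= factorial_helper(2, 3 * 6720) = factorial_helper(2, 20160)
= factorial_helper(1, 2 * 20160) = factorial_helper(1, 40320)
n <= 1, return acc = 40320


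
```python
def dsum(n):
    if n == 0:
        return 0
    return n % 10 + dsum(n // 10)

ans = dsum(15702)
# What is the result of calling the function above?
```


dsum(15702)
= 2 + dsum(1570)
= 2 + 0 + dsum(157)
= 2 + 0 + 7 + dsum(15)
= 2 + 0 + 7 + 5 + dsum(1)
= 2 + 0 + 7 + 5 + 1 + dsum(0)
= 2 + 0 + 7 + 5 + 1 + 0
= 15


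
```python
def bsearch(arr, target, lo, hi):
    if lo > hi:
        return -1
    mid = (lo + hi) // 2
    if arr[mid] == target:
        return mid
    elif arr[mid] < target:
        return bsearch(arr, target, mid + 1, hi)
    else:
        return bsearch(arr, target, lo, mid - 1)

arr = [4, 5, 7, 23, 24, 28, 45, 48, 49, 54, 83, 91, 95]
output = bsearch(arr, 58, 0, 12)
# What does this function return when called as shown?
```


bsearch(arr, 58, 0, 12)
lo=0, hi=12, mid=6, arr[mid]=45
45 < 58, search right half
lo=7, hi=12, mid=9, arr[mid]=54
54 < 58, search right half
lo=10, hi=12, mid=11, arr[mid]=91
91 > 58, search left half
lo=10, hi=10, mid=10, arr[mid]=83
83 > 58, search left half
lo > hi, target not found, return -1
= -1


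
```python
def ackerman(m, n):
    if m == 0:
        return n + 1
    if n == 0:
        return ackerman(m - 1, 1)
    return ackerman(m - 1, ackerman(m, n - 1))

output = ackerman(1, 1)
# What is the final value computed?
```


ackerman(1, 1)
= ackerman(0, ackerman(1, 0))
First compute ackerman(1, 0) = 2
= ackerman(0, 2)
= 3


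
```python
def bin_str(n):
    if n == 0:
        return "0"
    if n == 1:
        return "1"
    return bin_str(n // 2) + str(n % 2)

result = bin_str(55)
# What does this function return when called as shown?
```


bin_str(55)
= bin_str(27) + "1"
= bin_str(13) + "1" + "1"
= bin_str(6) + "1" + "1" + "1"
= bin_str(3) + "0" + "1" + "1" + "1"
= bin_str(1) + "1" + "0" + "1" + "1" + "1"
= "1" + "1" + "0" + "1" + "1" + "1"
= "110111"


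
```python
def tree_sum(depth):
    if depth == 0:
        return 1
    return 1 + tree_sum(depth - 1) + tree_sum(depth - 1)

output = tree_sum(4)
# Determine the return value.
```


tree_sum(4)
= 1 + tree_sum(3) + tree_sum(3)
= 1 + 2 * tree_sum(3)
tree_sum(k) = 2^(k+1) - 1
tree_sum(0) = 1
tree_sum(1) = 3
tree_sum(2) = 7
tree_sum(3) = 15
tree_sum(4) = 31
tree_sum(4) = 2^5 - 1 = 31


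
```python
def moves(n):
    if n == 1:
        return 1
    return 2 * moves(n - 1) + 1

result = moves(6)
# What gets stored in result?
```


moves(6)
= 2 * moves(5) + 1
= 2 * (2 * moves(4) + 1) + 1
= 2 * (2 * (2 * moves(3) + 1) + 1) + 1
= 2 * (2 * (2 * (2 * moves(2) + 1) + 1) + 1) + 1
= 2 * (2 * (2 * (2 * (2 * moves(1) + 1) + 1) + 1) + 1) + 1
Now compute bottom-up:
moves(1) = 1
moves(2) = 2 * 1 + 1 = 3
moves(3) = 2 * 3 + 1 = 7
moves(4) = 2 * 7 + 1 = 15
moves(5) = 2 * 15 + 1 = 31
moves(6) = 2 * 31 + 1 = 63
= 63


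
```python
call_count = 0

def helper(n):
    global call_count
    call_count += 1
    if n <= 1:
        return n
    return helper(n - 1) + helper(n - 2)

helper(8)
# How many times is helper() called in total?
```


helper(8) calls helper(7) and helper(6); each non-base call branches into two more.
Let C(k) = total number of calls made by helper(k), including the call to helper(k) itself.
Base cases: C(0) = 1, C(1) = 1
Recurrence: C(k) = 1 + C(k-1) + C(k-2)
  C(2) = 1 + C(1) + C(0) = 1 + 1 + 1 = 3
  C(3) = 1 + C(2) + C(1) = 1 + 3 + 1 = 5
  C(4) = 1 + C(3) + C(2) = 1 + 5 + 3 = 9
  C(5) = 1 + C(4) + C(3) = 1 + 9 + 5 = 15
  C(6) = 1 + C(5) + C(4) = 1 + 15 + 9 = 25
  C(7) = 1 + C(6) + C(5) = 1 + 25 + 15 = 41
  C(8) = 1 + C(7) + C(6) = 1 + 41 + 25 = 67
Total calls = C(8) = 67


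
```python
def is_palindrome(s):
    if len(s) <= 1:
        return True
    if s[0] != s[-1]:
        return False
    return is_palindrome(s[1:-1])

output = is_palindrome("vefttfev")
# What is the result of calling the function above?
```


is_palindrome("vefttfev")
"vefttfev": s[0]='v' == s[-1]='v' -> is_palindrome("efttfe")
"efttfe": s[0]='e' == s[-1]='e' -> is_palindrome("fttf")
"fttf": s[0]='f' == s[-1]='f' -> is_palindrome("tt")
"tt": s[0]='t' == s[-1]='t' -> is_palindrome("")
"": len <= 1 -> True
= True


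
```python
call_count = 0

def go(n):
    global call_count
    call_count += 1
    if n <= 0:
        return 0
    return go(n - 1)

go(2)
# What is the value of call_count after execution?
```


go(2) calls go(1) calls ... calls go(0)
Total calls: 2 + 1 (for base case) = 3


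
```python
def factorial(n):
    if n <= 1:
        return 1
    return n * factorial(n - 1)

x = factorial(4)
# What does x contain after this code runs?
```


factorial(4)
= 4 * factorial(3)
= 4 * 3 * factorial(2)
= 4 * 3 * 2 * factorial(1)
= 4 * 3 * 2 * 1
= 24


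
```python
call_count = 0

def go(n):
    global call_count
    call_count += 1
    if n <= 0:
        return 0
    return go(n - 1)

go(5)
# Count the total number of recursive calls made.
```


go(5) calls go(4) calls ... calls go(0)
Total calls: 5 + 1 (for base case) = 6


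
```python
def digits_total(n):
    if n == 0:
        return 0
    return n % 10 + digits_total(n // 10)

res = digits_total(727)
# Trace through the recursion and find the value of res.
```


digits_total(727)
= 7 + digits_total(72)
= 7 + 2 + digits_total(7)
= 7 + 2 + 7 + digits_total(0)
= 7 + 2 + 7 + 0
= 16


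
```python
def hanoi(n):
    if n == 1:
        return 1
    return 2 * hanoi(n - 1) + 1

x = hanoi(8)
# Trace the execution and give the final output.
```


hanoi(8)
= 2 * hanoi(7) + 1
= 2 * (2 * hanoi(6) + 1) + 1
= 2 * (2 * (2 * hanoi(5) + 1) + 1) + 1
= 2 * (2 * (2 * (2 * hanoi(4) + 1) + 1) + 1) + 1
= 2 * (2 * (2 * (2 * (2 * hanoi(3) + 1) + 1) + 1) + 1) + 1
= 2 * (2 * (2 * (2 * (2 * (2 * hanoi(2) + 1) + 1) + 1) + 1) + 1) + 1
= 2 * (2 * (2 * (2 * (2 * (2 * (2 * hanoi(1) + 1) + 1) + 1) + 1) + 1) + 1) + 1
Now compute bottom-up:
hanoi(1) = 1
hanoi(2) = 2 * 1 + 1 = 3
hanoi(3) = 2 * 3 + 1 = 7
hanoi(4) = 2 * 7 + 1 = 15
hanoi(5) = 2 * 15 + 1 = 31
hanoi(6) = 2 * 31 + 1 = 63
hanoi(7) = 2 * 63 + 1 = 127
hanoi(8) = 2 * 127 + 1 = 255
= 255


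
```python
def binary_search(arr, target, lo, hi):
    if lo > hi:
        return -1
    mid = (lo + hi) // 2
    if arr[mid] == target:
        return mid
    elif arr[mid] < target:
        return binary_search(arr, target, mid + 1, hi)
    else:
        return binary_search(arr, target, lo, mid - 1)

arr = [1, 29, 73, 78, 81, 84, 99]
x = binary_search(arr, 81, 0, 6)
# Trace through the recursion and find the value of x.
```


binary_search(arr, 81, 0, 6)
lo=0, hi=6, mid=3, arr[mid]=78
78 < 81, search right half
lo=4, hi=6, mid=5, arr[mid]=84
84 > 81, search left half
lo=4, hi=4, mid=4, arr[mid]=81
arr[4] == 81, found at index 4
= 4


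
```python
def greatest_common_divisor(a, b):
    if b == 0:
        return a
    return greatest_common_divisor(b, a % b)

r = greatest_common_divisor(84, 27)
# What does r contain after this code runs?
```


greatest_common_divisor(84, 27)
= greatest_common_divisor(27, 84 % 27) = greatest_common_divisor(27, 3)
= greatest_common_divisor(3, 27 % 3) = greatest_common_divisor(3, 0)
b == 0, return a = 3


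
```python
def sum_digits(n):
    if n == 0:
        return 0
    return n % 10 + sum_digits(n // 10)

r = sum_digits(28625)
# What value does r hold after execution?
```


sum_digits(28625)
= 5 + sum_digits(2862)
= 5 + 2 + sum_digits(286)
= 5 + 2 + 6 + sum_digits(28)
= 5 + 2 + 6 + 8 + sum_digits(2)
= 5 + 2 + 6 + 8 + 2 + sum_digits(0)
= 5 + 2 + 6 + 8 + 2 + 0
= 23


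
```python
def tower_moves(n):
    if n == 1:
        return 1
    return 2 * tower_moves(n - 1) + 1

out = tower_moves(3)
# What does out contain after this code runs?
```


tower_moves(3)
= 2 * tower_moves(2) + 1
= 2 * (2 * tower_moves(1) + 1) + 1
Now compute bottom-up:
tower_moves(1) = 1
tower_moves(2) = 2 * 1 + 1 = 3
tower_moves(3) = 2 * 3 + 1 = 7
= 7


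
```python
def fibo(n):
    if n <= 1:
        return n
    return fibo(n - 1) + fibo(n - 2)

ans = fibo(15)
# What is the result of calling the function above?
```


fibo(15)
= fibo(14) + fibo(13)
= (fibo(13) + fibo(12)) + fibo(13)
Computing bottom-up: fibo(0)=0, fibo(1)=1, fibo(2)=1, fibo(3)=2, fibo(4)=3, fibo(5)=5, fibo(6)=8, fibo(7)=13, fibo(8)=21, fibo(9)=34, fibo(10)=55, fibo(11)=89, fibo(12)=144, fibo(13)=233, fibo(14)=377, fibo(15)=610
= 610


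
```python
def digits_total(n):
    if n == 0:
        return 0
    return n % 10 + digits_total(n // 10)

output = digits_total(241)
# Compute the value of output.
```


digits_total(241)
= 1 + digits_total(24)
= 1 + 4 + digits_total(2)
= 1 + 4 + 2 + digits_total(0)
= 1 + 4 + 2 + 0
= 7


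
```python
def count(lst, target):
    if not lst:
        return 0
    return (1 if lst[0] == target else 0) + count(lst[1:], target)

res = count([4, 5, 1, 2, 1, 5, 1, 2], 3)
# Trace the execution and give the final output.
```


count([4, 5, 1, 2, 1, 5, 1, 2], 3)
lst[0]=4 != 3: 0 + count([5, 1, 2, 1, 5, 1, 2], 3)
lst[0]=5 != 3: 0 + count([1, 2, 1, 5, 1, 2], 3)
lst[0]=1 != 3: 0 + count([2, 1, 5, 1, 2], 3)
lst[0]=2 != 3: 0 + count([1, 5, 1, 2], 3)
lst[0]=1 != 3: 0 + count([5, 1, 2], 3)
lst[0]=5 != 3: 0 + count([1, 2], 3)
lst[0]=1 != 3: 0 + count([2], 3)
lst[0]=2 != 3: 0 + count([], 3)
= 0


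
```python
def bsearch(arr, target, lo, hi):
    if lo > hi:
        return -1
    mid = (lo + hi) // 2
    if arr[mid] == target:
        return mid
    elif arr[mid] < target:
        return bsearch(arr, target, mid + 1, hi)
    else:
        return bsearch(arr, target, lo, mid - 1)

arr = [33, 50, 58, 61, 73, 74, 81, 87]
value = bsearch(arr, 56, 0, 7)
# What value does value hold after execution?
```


bsearch(arr, 56, 0, 7)
lo=0, hi=7, mid=3, arr[mid]=61
61 > 56, search left half
lo=0, hi=2, mid=1, arr[mid]=50
50 < 56, search right half
lo=2, hi=2, mid=2, arr[mid]=58
58 > 56, search left half
lo > hi, target not found, return -1
= -1


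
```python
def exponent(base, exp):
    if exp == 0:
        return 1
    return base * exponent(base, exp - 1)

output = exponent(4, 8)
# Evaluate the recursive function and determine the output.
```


exponent(4, 8)
= 4 * exponent(4, 7)
= 4 * 4 * exponent(4, 6)
= 4 * 4 * 4 * exponent(4, 5)
= 4 * 4 * 4 * 4 * exponent(4, 4)
= 4 * 4 * 4 * 4 * 4 * exponent(4, 3)
= 4 * 4 * 4 * 4 * 4 * 4 * exponent(4, 2)
= 4 * 4 * 4 * 4 * 4 * 4 * 4 * exponent(4, 1)
= 4 * 4 * 4 * 4 * 4 * 4 * 4 * 4 * exponent(4, 0)
= 4 * 4 * 4 * 4 * 4 * 4 * 4 * 4 * 1
= 65536


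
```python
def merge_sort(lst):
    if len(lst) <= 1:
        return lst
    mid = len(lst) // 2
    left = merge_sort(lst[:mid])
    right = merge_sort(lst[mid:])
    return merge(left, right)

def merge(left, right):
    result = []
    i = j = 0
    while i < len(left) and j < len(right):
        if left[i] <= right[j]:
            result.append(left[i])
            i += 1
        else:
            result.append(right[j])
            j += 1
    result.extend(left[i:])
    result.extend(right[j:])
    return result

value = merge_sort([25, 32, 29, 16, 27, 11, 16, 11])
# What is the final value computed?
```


merge_sort([25, 32, 29, 16, 27, 11, 16, 11])
Split into [25, 32, 29, 16] and [27, 11, 16, 11]
Left sorted: [16, 25, 29, 32]
Right sorted: [11, 11, 16, 27]
Merge [16, 25, 29, 32] and [11, 11, 16, 27]
= [11, 11, 16, 16, 25, 27, 29, 32]


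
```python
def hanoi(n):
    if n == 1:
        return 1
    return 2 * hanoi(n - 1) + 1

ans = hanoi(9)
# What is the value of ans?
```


hanoi(9)
= 2 * hanoi(8) + 1
= 2 * (2 * hanoi(7) + 1) + 1
= 2 * (2 * (2 * hanoi(6) + 1) + 1) + 1
= 2 * (2 * (2 * (2 * hanoi(5) + 1) + 1) + 1) + 1
= 2 * (2 * (2 * (2 * (2 * hanoi(4) + 1) + 1) + 1) + 1) + 1
= 2 * (2 * (2 * (2 * (2 * (2 * hanoi(3) + 1) + 1) + 1) + 1) + 1) + 1
= 2 * (2 * (2 * (2 * (2 * (2 * (2 * hanoi(2) + 1) + 1) + 1) + 1) + 1) + 1) + 1
= 2 * (2 * (2 * (2 * (2 * (2 * (2 * (2 * hanoi(1) + 1) + 1) + 1) + 1) + 1) + 1) + 1) + 1
Now compute bottom-up:
hanoi(1) = 1
hanoi(2) = 2 * 1 + 1 = 3
hanoi(3) = 2 * 3 + 1 = 7
hanoi(4) = 2 * 7 + 1 = 15
hanoi(5) = 2 * 15 + 1 = 31
hanoi(6) = 2 * 31 + 1 = 63
hanoi(7) = 2 * 63 + 1 = 127
hanoi(8) = 2 * 127 + 1 = 255
hanoi(9) = 2 * 255 + 1 = 511
= 511


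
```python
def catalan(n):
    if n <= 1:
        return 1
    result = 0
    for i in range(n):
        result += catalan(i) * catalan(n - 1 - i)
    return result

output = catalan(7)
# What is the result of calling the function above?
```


catalan(7)
= sum of catalan(i) * catalan(7-1-i) for i in 0..6
First compute sub-values bottom-up:
  catalan(0) = 1, catalan(1) = 1
  catalan(2) = 1*1 + 1*1 = 2
  catalan(3) = 1*2 + 1*1 + 2*1 = 5
  catalan(4) = 1*5 + 1*2 + 2*1 + 5*1 = 14
  catalan(5) = 1*14 + 1*5 + 2*2 + 5*1 + 14*1 = 42
  catalan(6) = 1*42 + 1*14 + 2*5 + 5*2 + 14*1 + 42*1 = 132
Now catalan(7):
  catalan(0)*catalan(6) = 1*132 = 132
  catalan(1)*catalan(5) = 1*42 = 42
  catalan(2)*catalan(4) = 2*14 = 28
  catalan(3)*catalan(3) = 5*5 = 25
  catalan(4)*catalan(2) = 14*2 = 28
  catalan(5)*catalan(1) = 42*1 = 42
  catalan(6)*catalan(0) = 132*1 = 132
= 132 + 42 + 28 + 25 + 28 + 42 + 132
= 429


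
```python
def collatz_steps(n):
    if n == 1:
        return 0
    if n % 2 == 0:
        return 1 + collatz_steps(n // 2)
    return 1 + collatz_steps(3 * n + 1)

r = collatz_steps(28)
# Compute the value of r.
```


collatz_steps(28)
28 is even -> collatz_steps(14)
14 is even -> collatz_steps(7)
7 is odd -> 3*7+1 = 22 -> collatz_steps(22)
22 is even -> collatz_steps(11)
11 is odd -> 3*11+1 = 34 -> collatz_steps(34)
34 is even -> collatz_steps(17)
17 is odd -> 3*17+1 = 52 -> collatz_steps(52)
52 is even -> collatz_steps(26)
26 is even -> collatz_steps(13)
13 is odd -> 3*13+1 = 40 -> collatz_steps(40)
40 is even -> collatz_steps(20)
20 is even -> collatz_steps(10)
10 is even -> collatz_steps(5)
5 is odd -> 3*5+1 = 16 -> collatz_steps(16)
16 is even -> collatz_steps(8)
8 is even -> collatz_steps(4)
4 is even -> collatz_steps(2)
2 is even -> collatz_steps(1)
Reached 1 after 18 steps
= 18


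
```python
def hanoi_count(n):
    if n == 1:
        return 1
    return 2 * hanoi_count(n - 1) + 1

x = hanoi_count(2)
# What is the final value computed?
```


hanoi_count(2)
= 2 * hanoi_count(1) + 1
Now compute bottom-up:
hanoi_count(1) = 1
hanoi_count(2) = 2 * 1 + 1 = 3
= 3


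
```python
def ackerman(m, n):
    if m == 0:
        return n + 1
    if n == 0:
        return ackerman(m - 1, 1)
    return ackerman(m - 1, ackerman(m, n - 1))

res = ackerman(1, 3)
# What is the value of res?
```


ackerman(1, 3)
= ackerman(0, ackerman(1, 2))
First compute ackerman(1, 2) = 4
= ackerman(0, 4)
= 5


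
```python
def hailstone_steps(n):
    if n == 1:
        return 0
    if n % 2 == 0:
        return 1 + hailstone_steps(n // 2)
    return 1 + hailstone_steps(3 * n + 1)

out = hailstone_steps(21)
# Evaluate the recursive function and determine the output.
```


hailstone_steps(21)
21 is odd -> 3*21+1 = 64 -> hailstone_steps(64)
64 is even -> hailstone_steps(32)
32 is even -> hailstone_steps(16)
16 is even -> hailstone_steps(8)
8 is even -> hailstone_steps(4)
4 is even -> hailstone_steps(2)
2 is even -> hailstone_steps(1)
Reached 1 after 7 steps
= 7


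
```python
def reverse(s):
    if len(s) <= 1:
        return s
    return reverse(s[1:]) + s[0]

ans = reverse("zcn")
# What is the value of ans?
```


reverse("zcn")
= reverse("cn") + "z"
= reverse("n") + "c" + "z"
= "n" + "c" + "z"
= "ncz"


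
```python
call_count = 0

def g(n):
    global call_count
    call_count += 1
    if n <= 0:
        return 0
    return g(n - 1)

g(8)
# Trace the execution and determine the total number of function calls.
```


g(8) calls g(7) calls ... calls g(0)
Total calls: 8 + 1 (for base case) = 9


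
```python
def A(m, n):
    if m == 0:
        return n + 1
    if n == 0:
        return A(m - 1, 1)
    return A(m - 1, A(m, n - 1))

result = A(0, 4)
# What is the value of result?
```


A(0, 4)
m == 0: return 4 + 1 = 5
= 5


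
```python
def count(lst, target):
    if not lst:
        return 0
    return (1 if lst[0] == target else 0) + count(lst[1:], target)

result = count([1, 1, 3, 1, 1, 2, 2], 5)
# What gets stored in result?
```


count([1, 1, 3, 1, 1, 2, 2], 5)
lst[0]=1 != 5: 0 + count([1, 3, 1, 1, 2, 2], 5)
lst[0]=1 != 5: 0 + count([3, 1, 1, 2, 2], 5)
lst[0]=3 != 5: 0 + count([1, 1, 2, 2], 5)
lst[0]=1 != 5: 0 + count([1, 2, 2], 5)
lst[0]=1 != 5: 0 + count([2, 2], 5)
lst[0]=2 != 5: 0 + count([2], 5)
lst[0]=2 != 5: 0 + count([], 5)
= 0


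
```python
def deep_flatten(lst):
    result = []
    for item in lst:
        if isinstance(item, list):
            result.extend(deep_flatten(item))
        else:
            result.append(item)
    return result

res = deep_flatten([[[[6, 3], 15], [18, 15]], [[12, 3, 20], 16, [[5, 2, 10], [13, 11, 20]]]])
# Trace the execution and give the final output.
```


deep_flatten([[[[6, 3], 15], [18, 15]], [[12, 3, 20], 16, [[5, 2, 10], [13, 11, 20]]]])
Processing each element:
  [[[6, 3], 15], [18, 15]] is a list -> deep_flatten recursively -> [6, 3, 15, 18, 15]
  [[12, 3, 20], 16, [[5, 2, 10], [13, 11, 20]]] is a list -> deep_flatten recursively -> [12, 3, 20, 16, 5, 2, 10, 13, 11, 20]
= [6, 3, 15, 18, 15, 12, 3, 20, 16, 5, 2, 10, 13, 11, 20]


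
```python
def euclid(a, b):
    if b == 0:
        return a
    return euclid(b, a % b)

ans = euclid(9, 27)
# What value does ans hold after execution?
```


euclid(9, 27)
= euclid(27, 9 % 27) = euclid(27, 9)
= euclid(9, 27 % 9) = euclid(9, 0)
b == 0, return a = 9


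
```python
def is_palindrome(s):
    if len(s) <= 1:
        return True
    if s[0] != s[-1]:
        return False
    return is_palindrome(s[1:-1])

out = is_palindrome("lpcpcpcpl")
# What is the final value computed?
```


is_palindrome("lpcpcpcpl")
"lpcpcpcpl": s[0]='l' == s[-1]='l' -> is_palindrome("pcpcpcp")
"pcpcpcp": s[0]='p' == s[-1]='p' -> is_palindrome("cpcpc")
"cpcpc": s[0]='c' == s[-1]='c' -> is_palindrome("pcp")
"pcp": s[0]='p' == s[-1]='p' -> is_palindrome("c")
"c": len <= 1 -> True
= True


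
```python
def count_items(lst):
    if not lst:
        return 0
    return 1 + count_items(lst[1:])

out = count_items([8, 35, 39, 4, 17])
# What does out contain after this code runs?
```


count_items([8, 35, 39, 4, 17])
= 1 + count_items([35, 39, 4, 17])
= 1 + 1 + count_items([39, 4, 17])
= 1 + 1 + 1 + count_items([4, 17])
= 1 + 1 + 1 + 1 + count_items([17])
= 1 + 1 + 1 + 1 + 1 + count_items([])
= 1 + 1 + 1 + 1 + 1 + 0
= 5


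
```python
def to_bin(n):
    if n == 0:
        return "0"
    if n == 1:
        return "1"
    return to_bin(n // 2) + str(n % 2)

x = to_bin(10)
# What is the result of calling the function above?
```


to_bin(10)
= to_bin(5) + "0"
= to_bin(2) + "1" + "0"
= to_bin(1) + "0" + "1" + "0"
= "1" + "0" + "1" + "0"
= "1010"


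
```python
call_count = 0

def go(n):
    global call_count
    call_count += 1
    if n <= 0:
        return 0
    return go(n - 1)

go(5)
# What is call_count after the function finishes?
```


go(5) calls go(4) calls ... calls go(0)
Total calls: 5 + 1 (for base case) = 6


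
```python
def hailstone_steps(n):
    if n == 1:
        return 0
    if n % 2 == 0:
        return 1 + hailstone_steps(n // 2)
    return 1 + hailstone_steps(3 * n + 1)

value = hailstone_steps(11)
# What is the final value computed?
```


hailstone_steps(11)
11 is odd -> 3*11+1 = 34 -> hailstone_steps(34)
34 is even -> hailstone_steps(17)
17 is odd -> 3*17+1 = 52 -> hailstone_steps(52)
52 is even -> hailstone_steps(26)
26 is even -> hailstone_steps(13)
13 is odd -> 3*13+1 = 40 -> hailstone_steps(40)
40 is even -> hailstone_steps(20)
20 is even -> hailstone_steps(10)
10 is even -> hailstone_steps(5)
5 is odd -> 3*5+1 = 16 -> hailstone_steps(16)
16 is even -> hailstone_steps(8)
8 is even -> hailstone_steps(4)
4 is even -> hailstone_steps(2)
2 is even -> hailstone_steps(1)
Reached 1 after 14 steps
= 14


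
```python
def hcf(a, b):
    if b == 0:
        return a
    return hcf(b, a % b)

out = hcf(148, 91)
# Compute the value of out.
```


hcf(148, 91)
= hcf(91, 148 % 91) = hcf(91, 57)
= hcf(57, 91 % 57) = hcf(57, 34)
= hcf(34, 57 % 34) = hcf(34, 23)
= hcf(23, 34 % 23) = hcf(23, 11)
= hcf(11, 23 % 11) = hcf(11, 1)
= hcf(1, 11 % 1) = hcf(1, 0)
b == 0, return a = 1


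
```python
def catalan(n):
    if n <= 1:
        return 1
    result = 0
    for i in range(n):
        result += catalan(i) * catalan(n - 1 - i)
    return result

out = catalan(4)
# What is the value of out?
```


catalan(4)
= sum of catalan(i) * catalan(4-1-i) for i in 0..3
First compute sub-values bottom-up:
  catalan(0) = 1, catalan(1) = 1
  catalan(2) = 1*1 + 1*1 = 2
  catalan(3) = 1*2 + 1*1 + 2*1 = 5
Now catalan(4):
  catalan(0)*catalan(3) = 1*5 = 5
  catalan(1)*catalan(2) = 1*2 = 2
  catalan(2)*catalan(1) = 2*1 = 2
  catalan(3)*catalan(0) = 5*1 = 5
= 5 + 2 + 2 + 5
= 14


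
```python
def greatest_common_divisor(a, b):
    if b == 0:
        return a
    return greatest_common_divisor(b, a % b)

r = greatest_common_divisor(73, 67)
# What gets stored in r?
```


greatest_common_divisor(73, 67)
= greatest_common_divisor(67, 73 % 67) = greatest_common_divisor(67, 6)
= greatest_common_divisor(6, 67 % 6) = greatest_common_divisor(6, 1)
= greatest_common_divisor(1, 6 % 1) = greatest_common_divisor(1, 0)
b == 0, return a = 1


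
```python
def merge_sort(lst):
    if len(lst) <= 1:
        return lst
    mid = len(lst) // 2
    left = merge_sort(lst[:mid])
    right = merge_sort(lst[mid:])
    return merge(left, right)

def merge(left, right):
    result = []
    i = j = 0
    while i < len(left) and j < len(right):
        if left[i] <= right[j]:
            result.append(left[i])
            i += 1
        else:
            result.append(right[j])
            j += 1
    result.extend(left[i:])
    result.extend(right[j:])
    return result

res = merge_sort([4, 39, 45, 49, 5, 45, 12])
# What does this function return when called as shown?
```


merge_sort([4, 39, 45, 49, 5, 45, 12])
Split into [4, 39, 45] and [49, 5, 45, 12]
Left sorted: [4, 39, 45]
Right sorted: [5, 12, 45, 49]
Merge [4, 39, 45] and [5, 12, 45, 49]
= [4, 5, 12, 39, 45, 45, 49]


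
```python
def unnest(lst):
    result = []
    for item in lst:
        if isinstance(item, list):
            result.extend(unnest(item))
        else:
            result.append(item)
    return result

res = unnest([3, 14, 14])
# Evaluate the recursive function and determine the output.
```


unnest([3, 14, 14])
Processing each element:
  3 is not a list -> append 3
  14 is not a list -> append 14
  14 is not a list -> append 14
= [3, 14, 14]


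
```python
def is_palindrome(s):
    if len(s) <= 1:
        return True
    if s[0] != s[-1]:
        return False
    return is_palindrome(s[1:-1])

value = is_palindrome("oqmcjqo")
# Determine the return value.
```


is_palindrome("oqmcjqo")
"oqmcjqo": s[0]='o' == s[-1]='o' -> is_palindrome("qmcjq")
"qmcjq": s[0]='q' == s[-1]='q' -> is_palindrome("mcj")
"mcj": s[0]='m' != s[-1]='j' -> False
= False


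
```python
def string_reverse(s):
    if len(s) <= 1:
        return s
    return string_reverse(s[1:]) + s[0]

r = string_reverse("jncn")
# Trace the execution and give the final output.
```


string_reverse("jncn")
= string_reverse("ncn") + "j"
= string_reverse("cn") + "n" + "j"
= string_reverse("n") + "c" + "n" + "j"
= "n" + "c" + "n" + "j"
= "ncnj"


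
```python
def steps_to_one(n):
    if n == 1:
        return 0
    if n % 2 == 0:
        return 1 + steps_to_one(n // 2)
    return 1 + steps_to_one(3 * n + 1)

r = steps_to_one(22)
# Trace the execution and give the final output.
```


steps_to_one(22)
22 is even -> steps_to_one(11)
11 is odd -> 3*11+1 = 34 -> steps_to_one(34)
34 is even -> steps_to_one(17)
17 is odd -> 3*17+1 = 52 -> steps_to_one(52)
52 is even -> steps_to_one(26)
26 is even -> steps_to_one(13)
13 is odd -> 3*13+1 = 40 -> steps_to_one(40)
40 is even -> steps_to_one(20)
20 is even -> steps_to_one(10)
10 is even -> steps_to_one(5)
5 is odd -> 3*5+1 = 16 -> steps_to_one(16)
16 is even -> steps_to_one(8)
8 is even -> steps_to_one(4)
4 is even -> steps_to_one(2)
2 is even -> steps_to_one(1)
Reached 1 after 15 steps
= 15


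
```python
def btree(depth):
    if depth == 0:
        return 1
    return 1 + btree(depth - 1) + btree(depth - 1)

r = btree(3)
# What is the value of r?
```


btree(3)
= 1 + btree(2) + btree(2)
= 1 + 2 * btree(2)
btree(k) = 2^(k+1) - 1
btree(0) = 1
btree(1) = 3
btree(2) = 7
btree(3) = 15
btree(3) = 2^4 - 1 = 15


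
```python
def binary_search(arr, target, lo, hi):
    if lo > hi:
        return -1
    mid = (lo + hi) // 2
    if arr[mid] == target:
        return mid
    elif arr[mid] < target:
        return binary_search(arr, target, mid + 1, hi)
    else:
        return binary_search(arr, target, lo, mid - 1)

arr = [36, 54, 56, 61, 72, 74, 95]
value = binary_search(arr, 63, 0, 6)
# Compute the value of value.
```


binary_search(arr, 63, 0, 6)
lo=0, hi=6, mid=3, arr[mid]=61
61 < 63, search right half
lo=4, hi=6, mid=5, arr[mid]=74
74 > 63, search left half
lo=4, hi=4, mid=4, arr[mid]=72
72 > 63, search left half
lo > hi, target not found, return -1
= -1


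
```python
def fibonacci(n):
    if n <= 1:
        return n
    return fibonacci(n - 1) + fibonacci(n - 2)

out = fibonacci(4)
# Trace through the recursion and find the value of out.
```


fibonacci(4)
= fibonacci(3) + fibonacci(2)
= (fibonacci(2) + fibonacci(1)) + fibonacci(2)
Computing bottom-up: fibonacci(0)=0, fibonacci(1)=1, fibonacci(2)=1, fibonacci(3)=2, fibonacci(4)=3
= 3


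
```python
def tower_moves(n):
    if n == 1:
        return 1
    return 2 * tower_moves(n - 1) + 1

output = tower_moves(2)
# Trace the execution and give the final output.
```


tower_moves(2)
= 2 * tower_moves(1) + 1
Now compute bottom-up:
tower_moves(1) = 1
tower_moves(2) = 2 * 1 + 1 = 3
= 3


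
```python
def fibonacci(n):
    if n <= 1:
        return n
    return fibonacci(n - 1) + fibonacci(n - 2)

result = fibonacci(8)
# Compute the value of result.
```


fibonacci(8)
= fibonacci(7) + fibonacci(6)
= (fibonacci(6) + fibonacci(5)) + fibonacci(6)
Computing bottom-up: fibonacci(0)=0, fibonacci(1)=1, fibonacci(2)=1, fibonacci(3)=2, fibonacci(4)=3, fibonacci(5)=5, fibonacci(6)=8, fibonacci(7)=13, fibonacci(8)=21
= 21


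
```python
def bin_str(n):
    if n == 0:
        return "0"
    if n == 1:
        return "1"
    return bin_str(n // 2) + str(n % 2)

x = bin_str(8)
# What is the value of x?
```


bin_str(8)
= bin_str(4) + "0"
= bin_str(2) + "0" + "0"
= bin_str(1) + "0" + "0" + "0"
= "1" + "0" + "0" + "0"
= "1000"


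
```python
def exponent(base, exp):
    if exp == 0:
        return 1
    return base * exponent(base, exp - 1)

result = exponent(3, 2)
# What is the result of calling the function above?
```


exponent(3, 2)
= 3 * exponent(3, 1)
= 3 * 3 * exponent(3, 0)
= 3 * 3 * 1
= 9


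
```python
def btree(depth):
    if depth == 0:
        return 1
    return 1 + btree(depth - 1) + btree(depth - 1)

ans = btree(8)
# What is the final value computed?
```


btree(8)
= 1 + btree(7) + btree(7)
= 1 + 2 * btree(7)
btree(k) = 2^(k+1) - 1
btree(0) = 1
btree(1) = 3
btree(2) = 7
btree(3) = 15
btree(4) = 31
btree(8) = 2^9 - 1 = 511


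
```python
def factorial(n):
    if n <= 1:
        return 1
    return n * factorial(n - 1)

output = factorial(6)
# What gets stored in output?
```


factorial(6)
= 6 * factorial(5)
= 6 * 5 * factorial(4)
= 6 * 5 * 4 * factorial(3)
= 6 * 5 * 4 * 3 * factorial(2)
= 6 * 5 * 4 * 3 * 2 * factorial(1)
= 6 * 5 * 4 * 3 * 2 * 1
= 720


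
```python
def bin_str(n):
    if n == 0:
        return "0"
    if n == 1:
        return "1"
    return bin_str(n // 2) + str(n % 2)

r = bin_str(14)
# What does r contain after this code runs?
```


bin_str(14)
= bin_str(7) + "0"
= bin_str(3) + "1" + "0"
= bin_str(1) + "1" + "1" + "0"
= "1" + "1" + "1" + "0"
= "1110"


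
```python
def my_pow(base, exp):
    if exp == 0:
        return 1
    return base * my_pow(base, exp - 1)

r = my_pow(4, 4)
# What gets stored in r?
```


my_pow(4, 4)
= 4 * my_pow(4, 3)
= 4 * 4 * my_pow(4, 2)
= 4 * 4 * 4 * my_pow(4, 1)
= 4 * 4 * 4 * 4 * my_pow(4, 0)
= 4 * 4 * 4 * 4 * 1
= 256


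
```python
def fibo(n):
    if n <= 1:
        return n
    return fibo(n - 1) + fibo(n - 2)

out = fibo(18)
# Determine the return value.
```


fibo(18)
= fibo(17) + fibo(16)
= (fibo(16) + fibo(15)) + fibo(16)
Computing bottom-up: fibo(0)=0, fibo(1)=1, fibo(2)=1, fibo(3)=2, fibo(4)=3, fibo(5)=5, fibo(6)=8, fibo(7)=13, fibo(8)=21, fibo(9)=34, fibo(10)=55, fibo(11)=89, fibo(12)=144, fibo(13)=233, fibo(14)=377, fibo(15)=610, fibo(16)=987, fibo(17)=1597, fibo(18)=2584
= 2584


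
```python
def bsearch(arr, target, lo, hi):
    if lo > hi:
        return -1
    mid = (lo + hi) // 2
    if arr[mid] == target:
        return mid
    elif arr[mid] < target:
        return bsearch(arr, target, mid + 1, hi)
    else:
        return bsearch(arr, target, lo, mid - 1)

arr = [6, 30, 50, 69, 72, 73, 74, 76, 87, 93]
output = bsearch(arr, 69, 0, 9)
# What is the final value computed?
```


bsearch(arr, 69, 0, 9)
lo=0, hi=9, mid=4, arr[mid]=72
72 > 69, search left half
lo=0, hi=3, mid=1, arr[mid]=30
30 < 69, search right half
lo=2, hi=3, mid=2, arr[mid]=50
50 < 69, search right half
lo=3, hi=3, mid=3, arr[mid]=69
arr[3] == 69, found at index 3
= 3


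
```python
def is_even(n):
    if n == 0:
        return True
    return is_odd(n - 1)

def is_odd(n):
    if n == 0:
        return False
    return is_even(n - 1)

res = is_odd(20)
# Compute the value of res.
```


is_odd(20)
= is_even(19)
= is_odd(18)
= is_even(17)
= is_odd(16)
= is_even(15)
= is_odd(14)
= is_even(13)
= is_odd(12)
= is_even(11)
= is_odd(10)
= is_even(9)
= is_odd(8)
= is_even(7)
= is_odd(6)
= is_even(5)
= is_odd(4)
= is_even(3)
= is_odd(2)
= is_even(1)
= is_odd(0)
n == 0: return False
= False


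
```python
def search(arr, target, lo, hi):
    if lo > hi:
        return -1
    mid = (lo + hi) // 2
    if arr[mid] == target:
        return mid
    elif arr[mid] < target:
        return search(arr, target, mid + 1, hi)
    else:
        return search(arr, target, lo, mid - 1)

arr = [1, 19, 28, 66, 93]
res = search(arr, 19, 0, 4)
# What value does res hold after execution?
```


search(arr, 19, 0, 4)
lo=0, hi=4, mid=2, arr[mid]=28
28 > 19, search left half
lo=0, hi=1, mid=0, arr[mid]=1
1 < 19, search right half
lo=1, hi=1, mid=1, arr[mid]=19
arr[1] == 19, found at index 1
= 1


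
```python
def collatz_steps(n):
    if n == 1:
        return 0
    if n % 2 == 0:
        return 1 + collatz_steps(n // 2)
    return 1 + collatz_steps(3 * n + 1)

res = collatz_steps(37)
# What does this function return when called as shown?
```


collatz_steps(37)
37 is odd -> 3*37+1 = 112 -> collatz_steps(112)
112 is even -> collatz_steps(56)
56 is even -> collatz_steps(28)
28 is even -> collatz_steps(14)
14 is even -> collatz_steps(7)
7 is odd -> 3*7+1 = 22 -> collatz_steps(22)
22 is even -> collatz_steps(11)
11 is odd -> 3*11+1 = 34 -> collatz_steps(34)
34 is even -> collatz_steps(17)
17 is odd -> 3*17+1 = 52 -> collatz_steps(52)
52 is even -> collatz_steps(26)
26 is even -> collatz_steps(13)
13 is odd -> 3*13+1 = 40 -> collatz_steps(40)
40 is even -> collatz_steps(20)
20 is even -> collatz_steps(10)
10 is even -> collatz_steps(5)
5 is odd -> 3*5+1 = 16 -> collatz_steps(16)
16 is even -> collatz_steps(8)
8 is even -> collatz_steps(4)
4 is even -> collatz_steps(2)
2 is even -> collatz_steps(1)
Reached 1 after 21 steps
= 21


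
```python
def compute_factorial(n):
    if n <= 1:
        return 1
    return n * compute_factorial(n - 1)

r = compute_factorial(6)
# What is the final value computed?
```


compute_factorial(6)
= 6 * compute_factorial(5)
= 6 * 5 * compute_factorial(4)
= 6 * 5 * 4 * compute_factorial(3)
= 6 * 5 * 4 * 3 * compute_factorial(2)
= 6 * 5 * 4 * 3 * 2 * compute_factorial(1)
= 6 * 5 * 4 * 3 * 2 * 1
= 720


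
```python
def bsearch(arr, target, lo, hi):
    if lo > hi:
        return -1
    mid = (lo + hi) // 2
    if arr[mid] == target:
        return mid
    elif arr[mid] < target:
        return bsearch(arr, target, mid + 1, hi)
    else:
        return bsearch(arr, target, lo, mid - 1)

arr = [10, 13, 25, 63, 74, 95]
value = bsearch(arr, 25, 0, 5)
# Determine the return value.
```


bsearch(arr, 25, 0, 5)
lo=0, hi=5, mid=2, arr[mid]=25
arr[2] == 25, found at index 2
= 2


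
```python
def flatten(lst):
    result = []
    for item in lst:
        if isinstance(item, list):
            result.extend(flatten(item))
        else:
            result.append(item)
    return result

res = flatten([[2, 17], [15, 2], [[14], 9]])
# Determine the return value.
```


flatten([[2, 17], [15, 2], [[14], 9]])
Processing each element:
  [2, 17] is a list -> flatten recursively -> [2, 17]
  [15, 2] is a list -> flatten recursively -> [15, 2]
  [[14], 9] is a list -> flatten recursively -> [14, 9]
= [2, 17, 15, 2, 14, 9]


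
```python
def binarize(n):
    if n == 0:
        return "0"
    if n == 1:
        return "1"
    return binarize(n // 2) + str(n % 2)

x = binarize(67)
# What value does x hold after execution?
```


binarize(67)
= binarize(33) + "1"
= binarize(16) + "1" + "1"
= binarize(8) + "0" + "1" + "1"
= binarize(4) + "0" + "0" + "1" + "1"
= binarize(2) + "0" + "0" + "0" + "1" + "1"
= binarize(1) + "0" + "0" + "0" + "0" + "1" + "1"
= "1" + "0" + "0" + "0" + "0" + "1" + "1"
= "1000011"
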